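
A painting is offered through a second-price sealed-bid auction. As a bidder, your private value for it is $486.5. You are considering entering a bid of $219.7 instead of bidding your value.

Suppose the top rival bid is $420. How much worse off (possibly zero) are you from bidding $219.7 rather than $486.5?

$66.5

Bidding your value $486.5: you win (since $486.5 > $420) and pay $420. Payoff $66.5.
Bidding $219.7: you lose. Payoff $0.
The competing bid $420 lies between your shaded bid and your value, so underbidding forfeits an item you could have won at a profitable price.
Loss from deviating = $66.5 − ($0) = $66.5.
Truthful bidding weakly dominates here: raising your bid can only win items priced above your value, and lowering it can only forfeit items priced below.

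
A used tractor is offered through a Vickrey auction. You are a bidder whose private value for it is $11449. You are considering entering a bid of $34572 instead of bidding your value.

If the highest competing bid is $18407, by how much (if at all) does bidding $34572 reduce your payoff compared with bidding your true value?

Bidding your value $11449: you lose (since $11449 < $18407). Payoff $0.
Bidding $34572: you win and pay $18407. Payoff $11449 − $18407 = −$6958.
The competing bid $18407 lies between your value and your inflated bid, so overbidding wins an item priced above your value.
Loss from deviating = $0 − (−$6958) = $6958.

$6958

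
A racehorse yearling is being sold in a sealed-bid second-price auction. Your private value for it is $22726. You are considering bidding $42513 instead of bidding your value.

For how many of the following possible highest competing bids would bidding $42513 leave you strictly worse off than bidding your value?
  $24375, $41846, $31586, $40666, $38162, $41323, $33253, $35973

The deviation hurts exactly when the highest competing bid lies strictly between $22726 and $42513 — overbidding then wins at a price above your value.
$24375: inside the interval → strictly worse (loss $1649).
$41846: inside the interval → strictly worse (loss $19120).
$31586: inside the interval → strictly worse (loss $8860).
$40666: inside the interval → strictly worse (loss $17940).
$38162: inside the interval → strictly worse (loss $15436).
$41323: inside the interval → strictly worse (loss $18597).
$33253: inside the interval → strictly worse (loss $10527).
$35973: inside the interval → strictly worse (loss $13247).
Count: 8.

8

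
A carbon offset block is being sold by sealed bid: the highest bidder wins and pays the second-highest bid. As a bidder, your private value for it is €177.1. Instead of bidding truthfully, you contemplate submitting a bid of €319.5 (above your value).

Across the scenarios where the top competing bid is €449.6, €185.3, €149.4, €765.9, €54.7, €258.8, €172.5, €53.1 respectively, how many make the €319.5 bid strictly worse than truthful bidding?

2

The deviation hurts exactly when the highest competing bid lies strictly between €177.1 and €319.5 — overbidding then wins at a price above your value.
€449.6: above both → same outcome either way.
€185.3: inside the interval → strictly worse (loss €8.2).
€149.4: below both → same outcome either way.
€765.9: above both → same outcome either way.
€54.7: below both → same outcome either way.
€258.8: inside the interval → strictly worse (loss €81.7).
€172.5: below both → same outcome either way.
€53.1: below both → same outcome either way.
Count: 2.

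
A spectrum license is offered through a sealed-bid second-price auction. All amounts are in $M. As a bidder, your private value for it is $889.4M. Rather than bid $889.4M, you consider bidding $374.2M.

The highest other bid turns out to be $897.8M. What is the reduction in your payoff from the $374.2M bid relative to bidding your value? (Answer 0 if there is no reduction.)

$0M

Bidding your value $889.4M: you lose (since $889.4M < $897.8M). Payoff $0M.
Bidding $374.2M: you lose. Payoff $0M.
Difference = $0M − $0M = $0M; both bids lead to the same outcome because the competing bid is above both your value and your alternative bid.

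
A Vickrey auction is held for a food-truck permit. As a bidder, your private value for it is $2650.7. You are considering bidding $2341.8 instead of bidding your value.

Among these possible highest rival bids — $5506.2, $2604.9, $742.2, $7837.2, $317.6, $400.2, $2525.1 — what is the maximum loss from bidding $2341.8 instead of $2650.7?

$5506.2: same outcome either way → loss $0.
$2604.9: truthful gives $45.8, deviation gives $0 → loss $45.8.
$742.2: same outcome either way → loss $0.
$7837.2: same outcome either way → loss $0.
$317.6: same outcome either way → loss $0.
$400.2: same outcome either way → loss $0.
$2525.1: truthful gives $125.6, deviation gives $0 → loss $125.6.
Maximum loss: $125.6.

$125.6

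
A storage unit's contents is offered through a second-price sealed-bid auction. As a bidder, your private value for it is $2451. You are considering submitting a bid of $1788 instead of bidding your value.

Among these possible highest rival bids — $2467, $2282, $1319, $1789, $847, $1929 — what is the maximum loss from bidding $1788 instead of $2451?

$2467: same outcome either way → loss $0.
$2282: truthful gives $169, deviation gives $0 → loss $169.
$1319: same outcome either way → loss $0.
$1789: truthful gives $662, deviation gives $0 → loss $662.
$847: same outcome either way → loss $0.
$1929: truthful gives $522, deviation gives $0 → loss $522.
Maximum loss: $662.

$662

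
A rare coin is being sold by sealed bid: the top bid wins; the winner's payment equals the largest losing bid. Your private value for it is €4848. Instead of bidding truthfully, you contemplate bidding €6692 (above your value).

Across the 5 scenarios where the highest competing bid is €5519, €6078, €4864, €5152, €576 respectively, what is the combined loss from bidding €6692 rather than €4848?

The deviation costs you only when the competing bid falls strictly between €4848 and €6692; elsewhere both bids give the same outcome.
€5519: truthful payoff €0, deviation payoff −€671 → loss €671.
€6078: truthful payoff €0, deviation payoff −€1230 → loss €1230.
€4864: truthful payoff €0, deviation payoff −€16 → loss €16.
€5152: truthful payoff €0, deviation payoff −€304 → loss €304.
€576: outcomes coincide → loss €0.
Total loss = €671 + €1230 + €16 + €304 = €2221.

€2221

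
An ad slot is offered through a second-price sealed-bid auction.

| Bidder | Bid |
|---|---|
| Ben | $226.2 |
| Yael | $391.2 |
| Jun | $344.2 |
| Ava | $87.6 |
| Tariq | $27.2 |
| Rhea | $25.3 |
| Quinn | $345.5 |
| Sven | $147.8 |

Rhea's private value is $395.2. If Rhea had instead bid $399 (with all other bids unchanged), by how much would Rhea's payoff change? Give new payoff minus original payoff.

The highest bid among the other bidders is $391.2; Rhea's bid doesn't change that.
Original bid $25.3: Rhea is not highest (top rival bid is $391.2); payoff $0.
Alternative bid $399: Rhea is highest, pays the top rival bid $391.2; payoff $395.2 − $391.2 = $4.
Change in payoff = $4 − ($0) = $4.

$4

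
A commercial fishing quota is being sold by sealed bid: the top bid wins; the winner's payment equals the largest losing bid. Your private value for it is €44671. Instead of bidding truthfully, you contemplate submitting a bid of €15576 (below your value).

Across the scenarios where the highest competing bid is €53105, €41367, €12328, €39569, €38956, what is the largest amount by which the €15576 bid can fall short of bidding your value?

€5715

€53105: same outcome either way → loss €0.
€41367: truthful gives €3304, deviation gives €0 → loss €3304.
€12328: same outcome either way → loss €0.
€39569: truthful gives €5102, deviation gives €0 → loss €5102.
€38956: truthful gives €5715, deviation gives €0 → loss €5715.
Maximum loss: €5715.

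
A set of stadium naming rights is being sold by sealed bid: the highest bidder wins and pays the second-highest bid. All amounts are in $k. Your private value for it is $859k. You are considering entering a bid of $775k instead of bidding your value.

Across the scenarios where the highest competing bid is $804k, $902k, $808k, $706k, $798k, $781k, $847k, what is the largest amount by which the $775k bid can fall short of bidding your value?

$78k

$804k: truthful gives $55k, deviation gives $0k → loss $55k.
$902k: same outcome either way → loss $0k.
$808k: truthful gives $51k, deviation gives $0k → loss $51k.
$706k: same outcome either way → loss $0k.
$798k: truthful gives $61k, deviation gives $0k → loss $61k.
$781k: truthful gives $78k, deviation gives $0k → loss $78k.
$847k: truthful gives $12k, deviation gives $0k → loss $12k.
Maximum loss: $78k.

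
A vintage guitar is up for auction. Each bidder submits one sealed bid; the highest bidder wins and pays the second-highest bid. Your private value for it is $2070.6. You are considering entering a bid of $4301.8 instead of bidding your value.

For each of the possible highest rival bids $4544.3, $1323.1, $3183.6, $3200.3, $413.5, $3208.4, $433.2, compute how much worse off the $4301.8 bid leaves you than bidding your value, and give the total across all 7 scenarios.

The deviation costs you only when the competing bid falls strictly between $2070.6 and $4301.8; elsewhere both bids give the same outcome.
$4544.3: outcomes coincide → loss $0.
$1323.1: outcomes coincide → loss $0.
$3183.6: truthful payoff $0, deviation payoff −$1113 → loss $1113.
$3200.3: truthful payoff $0, deviation payoff −$1129.7 → loss $1129.7.
$413.5: outcomes coincide → loss $0.
$3208.4: truthful payoff $0, deviation payoff −$1137.8 → loss $1137.8.
$433.2: outcomes coincide → loss $0.
Total loss = $1113 + $1129.7 + $1137.8 = $3380.5.
In a second-price auction your bid sets only whether you win, not what you pay, so bidding your true value is weakly dominant.

$3380.5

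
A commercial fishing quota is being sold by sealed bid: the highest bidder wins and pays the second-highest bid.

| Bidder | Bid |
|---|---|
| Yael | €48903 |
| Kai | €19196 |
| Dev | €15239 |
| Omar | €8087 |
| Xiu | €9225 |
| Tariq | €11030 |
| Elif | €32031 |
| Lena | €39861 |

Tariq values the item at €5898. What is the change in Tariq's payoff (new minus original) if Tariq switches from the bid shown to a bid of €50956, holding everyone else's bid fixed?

The highest bid among the other bidders is €48903; Tariq's bid doesn't change that.
Original bid €11030: Tariq is not highest (top rival bid is €48903); payoff €0.
Alternative bid €50956: Tariq is highest, pays the top rival bid €48903; payoff €5898 − €48903 = −€43005.
Change in payoff = −€43005 − (€0) = −€43005.

−€43005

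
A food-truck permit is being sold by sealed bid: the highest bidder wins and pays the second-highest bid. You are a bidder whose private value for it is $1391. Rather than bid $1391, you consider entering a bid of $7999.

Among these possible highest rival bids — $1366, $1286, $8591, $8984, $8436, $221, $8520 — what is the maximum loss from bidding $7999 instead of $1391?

$0

$1366: same outcome either way → loss $0.
$1286: same outcome either way → loss $0.
$8591: same outcome either way → loss $0.
$8984: same outcome either way → loss $0.
$8436: same outcome either way → loss $0.
$221: same outcome either way → loss $0.
$8520: same outcome either way → loss $0.
Maximum loss: $0.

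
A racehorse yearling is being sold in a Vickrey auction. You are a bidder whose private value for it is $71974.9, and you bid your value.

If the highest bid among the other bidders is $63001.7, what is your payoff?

Your bid $71974.9 exceeds the highest competing bid $63001.7, so you win.
In a second-price auction the winner pays the second-highest bid, $63001.7.
Payoff = value − price = $71974.9 − $63001.7 = $8973.2.

$8973.2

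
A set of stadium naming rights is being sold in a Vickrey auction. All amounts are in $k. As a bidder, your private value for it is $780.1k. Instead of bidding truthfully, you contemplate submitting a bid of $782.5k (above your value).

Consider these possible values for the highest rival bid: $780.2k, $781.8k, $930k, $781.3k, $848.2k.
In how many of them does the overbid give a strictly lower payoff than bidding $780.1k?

3

The deviation hurts exactly when the highest competing bid lies strictly between $780.1k and $782.5k — overbidding then wins at a price above your value.
$780.2k: inside the interval → strictly worse (loss $0.1k).
$781.8k: inside the interval → strictly worse (loss $1.7k).
$930k: above both → same outcome either way.
$781.3k: inside the interval → strictly worse (loss $1.2k).
$848.2k: above both → same outcome either way.
Count: 3.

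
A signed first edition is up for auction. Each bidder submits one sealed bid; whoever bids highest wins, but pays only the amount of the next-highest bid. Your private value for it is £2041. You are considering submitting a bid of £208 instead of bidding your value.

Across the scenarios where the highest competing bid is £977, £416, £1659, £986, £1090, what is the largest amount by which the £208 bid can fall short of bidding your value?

£1625

£977: truthful gives £1064, deviation gives £0 → loss £1064.
£416: truthful gives £1625, deviation gives £0 → loss £1625.
£1659: truthful gives £382, deviation gives £0 → loss £382.
£986: truthful gives £1055, deviation gives £0 → loss £1055.
£1090: truthful gives £951, deviation gives £0 → loss £951.
Maximum loss: £1625.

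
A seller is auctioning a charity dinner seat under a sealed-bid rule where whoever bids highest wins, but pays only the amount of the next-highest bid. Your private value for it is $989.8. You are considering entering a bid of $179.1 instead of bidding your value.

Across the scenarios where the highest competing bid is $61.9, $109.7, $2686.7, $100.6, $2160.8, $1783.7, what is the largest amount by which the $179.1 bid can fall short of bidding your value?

$0

$61.9: same outcome either way → loss $0.
$109.7: same outcome either way → loss $0.
$2686.7: same outcome either way → loss $0.
$100.6: same outcome either way → loss $0.
$2160.8: same outcome either way → loss $0.
$1783.7: same outcome either way → loss $0.
Maximum loss: $0.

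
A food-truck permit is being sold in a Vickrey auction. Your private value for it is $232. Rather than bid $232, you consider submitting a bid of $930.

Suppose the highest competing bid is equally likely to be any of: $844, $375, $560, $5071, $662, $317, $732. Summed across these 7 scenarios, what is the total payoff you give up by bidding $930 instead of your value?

$2098

The deviation costs you only when the competing bid falls strictly between $232 and $930; elsewhere both bids give the same outcome.
$844: truthful payoff $0, deviation payoff −$612 → loss $612.
$375: truthful payoff $0, deviation payoff −$143 → loss $143.
$560: truthful payoff $0, deviation payoff −$328 → loss $328.
$5071: outcomes coincide → loss $0.
$662: truthful payoff $0, deviation payoff −$430 → loss $430.
$317: truthful payoff $0, deviation payoff −$85 → loss $85.
$732: truthful payoff $0, deviation payoff −$500 → loss $500.
Total loss = $612 + $143 + $328 + $430 + $85 + $500 = $2098.
Because the price is fixed by the runner-up's bid, deviating from your value can only change a good outcome into a bad one — never the reverse.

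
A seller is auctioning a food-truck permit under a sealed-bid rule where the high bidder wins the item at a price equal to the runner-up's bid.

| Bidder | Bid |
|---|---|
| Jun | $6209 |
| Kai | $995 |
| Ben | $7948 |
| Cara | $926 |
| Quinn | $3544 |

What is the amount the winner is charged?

$6209

Highest bid: Ben at $7948, so Ben wins.
Second-highest bid: Jun at $6209 — that is the price the winner pays.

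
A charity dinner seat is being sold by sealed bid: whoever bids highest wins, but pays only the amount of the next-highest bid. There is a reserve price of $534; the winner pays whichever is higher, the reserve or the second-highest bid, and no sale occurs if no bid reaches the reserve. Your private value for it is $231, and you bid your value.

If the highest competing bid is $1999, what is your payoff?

Your bid $231 is below the highest competing bid $1999, so you lose. Payoff $0.

$0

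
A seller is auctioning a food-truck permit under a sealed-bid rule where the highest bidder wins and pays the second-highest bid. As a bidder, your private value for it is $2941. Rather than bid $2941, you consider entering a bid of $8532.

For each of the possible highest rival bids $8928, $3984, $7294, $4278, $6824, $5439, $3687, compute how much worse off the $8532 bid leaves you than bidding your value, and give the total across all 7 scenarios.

$13860

The deviation costs you only when the competing bid falls strictly between $2941 and $8532; elsewhere both bids give the same outcome.
$8928: outcomes coincide → loss $0.
$3984: truthful payoff $0, deviation payoff −$1043 → loss $1043.
$7294: truthful payoff $0, deviation payoff −$4353 → loss $4353.
$4278: truthful payoff $0, deviation payoff −$1337 → loss $1337.
$6824: truthful payoff $0, deviation payoff −$3883 → loss $3883.
$5439: truthful payoff $0, deviation payoff −$2498 → loss $2498.
$3687: truthful payoff $0, deviation payoff −$746 → loss $746.
Total loss = $1043 + $4353 + $1337 + $3883 + $2498 + $746 = $13860.
Truthful bidding weakly dominates here: raising your bid can only win items priced above your value, and lowering it can only forfeit items priced below.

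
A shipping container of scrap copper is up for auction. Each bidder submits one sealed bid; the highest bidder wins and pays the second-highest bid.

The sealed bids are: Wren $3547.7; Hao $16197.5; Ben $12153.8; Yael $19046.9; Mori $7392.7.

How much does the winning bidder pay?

$16197.5

Highest bid: Yael at $19046.9, so Yael wins.
Second-highest bid: Hao at $16197.5 — that is the price the winner pays.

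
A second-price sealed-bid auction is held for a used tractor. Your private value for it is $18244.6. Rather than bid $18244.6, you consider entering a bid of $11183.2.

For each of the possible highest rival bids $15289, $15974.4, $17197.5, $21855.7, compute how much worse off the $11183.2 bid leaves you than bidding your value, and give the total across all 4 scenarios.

The deviation costs you only when the competing bid falls strictly between $11183.2 and $18244.6; elsewhere both bids give the same outcome.
$15289: truthful payoff $2955.6, deviation payoff $0 → loss $2955.6.
$15974.4: truthful payoff $2270.2, deviation payoff $0 → loss $2270.2.
$17197.5: truthful payoff $1047.1, deviation payoff $0 → loss $1047.1.
$21855.7: outcomes coincide → loss $0.
Total loss = $2955.6 + $2270.2 + $1047.1 = $6272.9.

$6272.9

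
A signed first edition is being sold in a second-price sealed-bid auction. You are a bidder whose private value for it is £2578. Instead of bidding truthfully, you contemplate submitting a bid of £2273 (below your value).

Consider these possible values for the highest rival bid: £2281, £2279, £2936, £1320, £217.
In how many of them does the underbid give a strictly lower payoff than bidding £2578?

2

The deviation hurts exactly when the highest competing bid lies strictly between £2273 and £2578 — underbidding then forfeits a profitable win.
£2281: inside the interval → strictly worse (loss £297).
£2279: inside the interval → strictly worse (loss £299).
£2936: above both → same outcome either way.
£1320: below both → same outcome either way.
£217: below both → same outcome either way.
Count: 2.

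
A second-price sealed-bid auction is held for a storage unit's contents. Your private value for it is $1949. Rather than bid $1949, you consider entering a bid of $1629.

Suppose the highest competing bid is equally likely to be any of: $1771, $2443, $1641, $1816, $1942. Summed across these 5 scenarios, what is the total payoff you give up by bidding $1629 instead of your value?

$626

The deviation costs you only when the competing bid falls strictly between $1629 and $1949; elsewhere both bids give the same outcome.
$1771: truthful payoff $178, deviation payoff $0 → loss $178.
$2443: outcomes coincide → loss $0.
$1641: truthful payoff $308, deviation payoff $0 → loss $308.
$1816: truthful payoff $133, deviation payoff $0 → loss $133.
$1942: truthful payoff $7, deviation payoff $0 → loss $7.
Total loss = $178 + $308 + $133 + $7 = $626.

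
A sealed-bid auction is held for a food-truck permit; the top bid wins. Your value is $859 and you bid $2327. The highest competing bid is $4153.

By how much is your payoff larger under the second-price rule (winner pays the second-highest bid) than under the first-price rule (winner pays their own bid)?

$0

Your bid $2327 is below $4153, so you lose under either rule.
Payoff is $0 in both cases; difference = $0.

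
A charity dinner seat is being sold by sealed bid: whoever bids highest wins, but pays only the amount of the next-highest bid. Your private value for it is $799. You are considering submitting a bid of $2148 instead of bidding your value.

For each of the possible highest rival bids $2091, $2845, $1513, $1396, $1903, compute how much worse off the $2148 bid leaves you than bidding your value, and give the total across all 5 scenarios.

$3707

The deviation costs you only when the competing bid falls strictly between $799 and $2148; elsewhere both bids give the same outcome.
$2091: truthful payoff $0, deviation payoff −$1292 → loss $1292.
$2845: outcomes coincide → loss $0.
$1513: truthful payoff $0, deviation payoff −$714 → loss $714.
$1396: truthful payoff $0, deviation payoff −$597 → loss $597.
$1903: truthful payoff $0, deviation payoff −$1104 → loss $1104.
Total loss = $1292 + $714 + $597 + $1104 = $3707.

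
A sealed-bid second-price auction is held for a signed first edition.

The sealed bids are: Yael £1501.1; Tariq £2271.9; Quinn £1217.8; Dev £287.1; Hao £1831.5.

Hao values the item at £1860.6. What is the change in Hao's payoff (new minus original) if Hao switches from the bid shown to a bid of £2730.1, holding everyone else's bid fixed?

The highest bid among the other bidders is £2271.9; Hao's bid doesn't change that.
Original bid £1831.5: Hao is not highest (top rival bid is £2271.9); payoff £0.
Alternative bid £2730.1: Hao is highest, pays the top rival bid £2271.9; payoff £1860.6 − £2271.9 = −£411.3.
Change in payoff = −£411.3 − (£0) = −£411.3.

−£411.3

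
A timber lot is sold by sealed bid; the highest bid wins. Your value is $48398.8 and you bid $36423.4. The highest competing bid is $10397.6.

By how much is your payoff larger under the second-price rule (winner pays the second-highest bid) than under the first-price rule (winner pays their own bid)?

You have the highest bid, so you win under either rule.
Second-price: pay $10397.6 → payoff $38001.2.
First-price: pay your own bid $36423.4 → payoff $11975.4.
Difference = $38001.2 − ($11975.4) = $26025.8.

$26025.8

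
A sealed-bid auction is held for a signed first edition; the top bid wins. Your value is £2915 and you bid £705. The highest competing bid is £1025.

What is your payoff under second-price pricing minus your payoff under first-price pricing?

£0

Your bid £705 is below £1025, so you lose under either rule.
Payoff is £0 in both cases; difference = £0.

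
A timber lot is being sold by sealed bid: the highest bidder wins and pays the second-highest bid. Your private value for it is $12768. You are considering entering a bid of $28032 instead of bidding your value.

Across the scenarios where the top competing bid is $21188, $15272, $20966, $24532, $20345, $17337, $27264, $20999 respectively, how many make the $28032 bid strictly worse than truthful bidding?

8

The deviation hurts exactly when the highest competing bid lies strictly between $12768 and $28032 — overbidding then wins at a price above your value.
$21188: inside the interval → strictly worse (loss $8420).
$15272: inside the interval → strictly worse (loss $2504).
$20966: inside the interval → strictly worse (loss $8198).
$24532: inside the interval → strictly worse (loss $11764).
$20345: inside the interval → strictly worse (loss $7577).
$17337: inside the interval → strictly worse (loss $4569).
$27264: inside the interval → strictly worse (loss $14496).
$20999: inside the interval → strictly worse (loss $8231).
Count: 8.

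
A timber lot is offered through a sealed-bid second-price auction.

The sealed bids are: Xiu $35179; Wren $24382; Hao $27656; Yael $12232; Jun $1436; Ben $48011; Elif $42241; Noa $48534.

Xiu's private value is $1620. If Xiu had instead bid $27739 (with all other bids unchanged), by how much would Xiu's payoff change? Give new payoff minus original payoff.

The highest bid among the other bidders is $48534; Xiu's bid doesn't change that.
Original bid $35179: Xiu is not highest (top rival bid is $48534); payoff $0.
Alternative bid $27739: Xiu is not highest (top rival bid is $48534); payoff $0.
Change in payoff = $0 − ($0) = $0.

$0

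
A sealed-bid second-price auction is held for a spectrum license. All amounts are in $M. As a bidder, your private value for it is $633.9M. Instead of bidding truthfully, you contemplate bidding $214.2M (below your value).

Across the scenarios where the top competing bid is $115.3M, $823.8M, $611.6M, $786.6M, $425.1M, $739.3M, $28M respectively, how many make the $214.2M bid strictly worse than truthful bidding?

2

The deviation hurts exactly when the highest competing bid lies strictly between $214.2M and $633.9M — underbidding then forfeits a profitable win.
$115.3M: below both → same outcome either way.
$823.8M: above both → same outcome either way.
$611.6M: inside the interval → strictly worse (loss $22.3M).
$786.6M: above both → same outcome either way.
$425.1M: inside the interval → strictly worse (loss $208.8M).
$739.3M: above both → same outcome either way.
$28M: below both → same outcome either way.
Count: 2.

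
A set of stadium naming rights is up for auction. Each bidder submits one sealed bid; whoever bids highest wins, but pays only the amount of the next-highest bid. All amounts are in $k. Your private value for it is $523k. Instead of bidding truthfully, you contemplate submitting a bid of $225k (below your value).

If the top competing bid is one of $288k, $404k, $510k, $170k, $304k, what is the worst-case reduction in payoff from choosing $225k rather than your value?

$235k

$288k: truthful gives $235k, deviation gives $0k → loss $235k.
$404k: truthful gives $119k, deviation gives $0k → loss $119k.
$510k: truthful gives $13k, deviation gives $0k → loss $13k.
$170k: same outcome either way → loss $0k.
$304k: truthful gives $219k, deviation gives $0k → loss $219k.
Maximum loss: $235k.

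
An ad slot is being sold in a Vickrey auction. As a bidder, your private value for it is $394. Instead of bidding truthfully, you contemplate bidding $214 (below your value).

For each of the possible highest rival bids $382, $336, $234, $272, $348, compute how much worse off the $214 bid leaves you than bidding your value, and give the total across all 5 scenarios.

The deviation costs you only when the competing bid falls strictly between $214 and $394; elsewhere both bids give the same outcome.
$382: truthful payoff $12, deviation payoff $0 → loss $12.
$336: truthful payoff $58, deviation payoff $0 → loss $58.
$234: truthful payoff $160, deviation payoff $0 → loss $160.
$272: truthful payoff $122, deviation payoff $0 → loss $122.
$348: truthful payoff $46, deviation payoff $0 → loss $46.
Total loss = $12 + $58 + $160 + $122 + $46 = $398.

$398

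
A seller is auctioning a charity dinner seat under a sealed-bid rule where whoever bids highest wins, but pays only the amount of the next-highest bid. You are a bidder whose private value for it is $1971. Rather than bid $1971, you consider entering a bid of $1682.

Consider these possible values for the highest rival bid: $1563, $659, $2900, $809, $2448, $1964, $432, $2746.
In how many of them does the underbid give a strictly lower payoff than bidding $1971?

The deviation hurts exactly when the highest competing bid lies strictly between $1682 and $1971 — underbidding then forfeits a profitable win.
$1563: below both → same outcome either way.
$659: below both → same outcome either way.
$2900: above both → same outcome either way.
$809: below both → same outcome either way.
$2448: above both → same outcome either way.
$1964: inside the interval → strictly worse (loss $7).
$432: below both → same outcome either way.
$2746: above both → same outcome either way.
Count: 1.

1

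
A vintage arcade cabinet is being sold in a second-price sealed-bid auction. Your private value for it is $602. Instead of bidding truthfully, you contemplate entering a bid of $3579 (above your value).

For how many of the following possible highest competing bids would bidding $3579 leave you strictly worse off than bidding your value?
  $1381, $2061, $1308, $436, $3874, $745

4

The deviation hurts exactly when the highest competing bid lies strictly between $602 and $3579 — overbidding then wins at a price above your value.
$1381: inside the interval → strictly worse (loss $779).
$2061: inside the interval → strictly worse (loss $1459).
$1308: inside the interval → strictly worse (loss $706).
$436: below both → same outcome either way.
$3874: above both → same outcome either way.
$745: inside the interval → strictly worse (loss $143).
Count: 4.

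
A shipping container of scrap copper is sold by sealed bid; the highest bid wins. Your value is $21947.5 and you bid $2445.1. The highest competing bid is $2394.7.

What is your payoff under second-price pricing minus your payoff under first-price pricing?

$50.4

You have the highest bid, so you win under either rule.
Second-price: pay $2394.7 → payoff $19552.8.
First-price: pay your own bid $2445.1 → payoff $19502.4.
Difference = $19552.8 − ($19502.4) = $50.4.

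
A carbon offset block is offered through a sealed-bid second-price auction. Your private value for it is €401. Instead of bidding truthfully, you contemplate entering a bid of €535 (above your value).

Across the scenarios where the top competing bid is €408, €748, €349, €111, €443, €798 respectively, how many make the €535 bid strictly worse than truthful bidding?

2

The deviation hurts exactly when the highest competing bid lies strictly between €401 and €535 — overbidding then wins at a price above your value.
€408: inside the interval → strictly worse (loss €7).
€748: above both → same outcome either way.
€349: below both → same outcome either way.
€111: below both → same outcome either way.
€443: inside the interval → strictly worse (loss €42).
€798: above both → same outcome either way.
Count: 2.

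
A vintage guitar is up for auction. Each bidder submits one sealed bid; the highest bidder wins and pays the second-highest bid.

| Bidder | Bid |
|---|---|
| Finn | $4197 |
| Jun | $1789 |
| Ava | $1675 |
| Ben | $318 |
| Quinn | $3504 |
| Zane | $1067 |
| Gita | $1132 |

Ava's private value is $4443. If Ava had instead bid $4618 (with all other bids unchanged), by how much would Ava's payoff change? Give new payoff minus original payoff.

The highest bid among the other bidders is $4197; Ava's bid doesn't change that.
Original bid $1675: Ava is not highest (top rival bid is $4197); payoff $0.
Alternative bid $4618: Ava is highest, pays the top rival bid $4197; payoff $4443 − $4197 = $246.
Change in payoff = $246 − ($0) = $246.

$246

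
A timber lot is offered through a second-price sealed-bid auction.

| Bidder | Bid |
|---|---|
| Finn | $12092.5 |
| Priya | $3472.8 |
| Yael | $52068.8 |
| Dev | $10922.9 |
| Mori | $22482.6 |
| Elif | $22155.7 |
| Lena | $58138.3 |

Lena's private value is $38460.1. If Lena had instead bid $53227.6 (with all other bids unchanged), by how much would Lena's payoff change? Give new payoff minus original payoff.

$0

The highest bid among the other bidders is $52068.8; Lena's bid doesn't change that.
Original bid $58138.3: Lena is highest, pays the top rival bid $52068.8; payoff $38460.1 − $52068.8 = −$13608.7.
Alternative bid $53227.6: Lena is highest, pays the top rival bid $52068.8; payoff $38460.1 − $52068.8 = −$13608.7.
Change in payoff = −$13608.7 − (−$13608.7) = $0.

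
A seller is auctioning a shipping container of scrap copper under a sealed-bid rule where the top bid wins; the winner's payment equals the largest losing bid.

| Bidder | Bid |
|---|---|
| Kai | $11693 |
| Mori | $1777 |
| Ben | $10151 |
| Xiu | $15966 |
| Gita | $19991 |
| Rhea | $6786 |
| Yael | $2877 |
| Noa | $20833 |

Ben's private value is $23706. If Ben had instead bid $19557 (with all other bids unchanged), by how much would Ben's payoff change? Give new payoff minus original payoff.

The highest bid among the other bidders is $20833; Ben's bid doesn't change that.
Original bid $10151: Ben is not highest (top rival bid is $20833); payoff $0.
Alternative bid $19557: Ben is not highest (top rival bid is $20833); payoff $0.
Change in payoff = $0 − ($0) = $0.

$0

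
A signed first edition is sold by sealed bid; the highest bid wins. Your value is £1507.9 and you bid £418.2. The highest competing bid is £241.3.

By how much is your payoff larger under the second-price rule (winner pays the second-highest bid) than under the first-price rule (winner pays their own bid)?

£176.9

You have the highest bid, so you win under either rule.
Second-price: pay £241.3 → payoff £1266.6.
First-price: pay your own bid £418.2 → payoff £1089.7.
Difference = £1266.6 − (£1089.7) = £176.9.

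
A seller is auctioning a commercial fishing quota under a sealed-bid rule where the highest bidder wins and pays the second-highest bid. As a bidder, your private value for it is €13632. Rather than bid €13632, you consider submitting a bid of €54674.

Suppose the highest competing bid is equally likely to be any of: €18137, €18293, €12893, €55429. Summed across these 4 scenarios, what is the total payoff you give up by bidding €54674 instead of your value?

The deviation costs you only when the competing bid falls strictly between €13632 and €54674; elsewhere both bids give the same outcome.
€18137: truthful payoff €0, deviation payoff −€4505 → loss €4505.
€18293: truthful payoff €0, deviation payoff −€4661 → loss €4661.
€12893: outcomes coincide → loss €0.
€55429: outcomes coincide → loss €0.
Total loss = €4505 + €4661 = €9166.

€9166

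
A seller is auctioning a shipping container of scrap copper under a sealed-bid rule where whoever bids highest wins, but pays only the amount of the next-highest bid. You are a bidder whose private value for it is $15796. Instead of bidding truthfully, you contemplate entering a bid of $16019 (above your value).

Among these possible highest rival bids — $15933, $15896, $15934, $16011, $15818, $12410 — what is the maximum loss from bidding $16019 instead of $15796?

$215

$15933: truthful gives $0, deviation gives −$137 → loss $137.
$15896: truthful gives $0, deviation gives −$100 → loss $100.
$15934: truthful gives $0, deviation gives −$138 → loss $138.
$16011: truthful gives $0, deviation gives −$215 → loss $215.
$15818: truthful gives $0, deviation gives −$22 → loss $22.
$12410: same outcome either way → loss $0.
Maximum loss: $215.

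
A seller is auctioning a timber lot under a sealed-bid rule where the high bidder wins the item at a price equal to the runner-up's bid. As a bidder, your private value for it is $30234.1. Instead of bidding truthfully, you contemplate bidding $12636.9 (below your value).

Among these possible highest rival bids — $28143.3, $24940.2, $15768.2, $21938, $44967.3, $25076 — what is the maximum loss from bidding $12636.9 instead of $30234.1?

$14465.9

$28143.3: truthful gives $2090.8, deviation gives $0 → loss $2090.8.
$24940.2: truthful gives $5293.9, deviation gives $0 → loss $5293.9.
$15768.2: truthful gives $14465.9, deviation gives $0 → loss $14465.9.
$21938: truthful gives $8296.1, deviation gives $0 → loss $8296.1.
$44967.3: same outcome either way → loss $0.
$25076: truthful gives $5158.1, deviation gives $0 → loss $5158.1.
Maximum loss: $14465.9.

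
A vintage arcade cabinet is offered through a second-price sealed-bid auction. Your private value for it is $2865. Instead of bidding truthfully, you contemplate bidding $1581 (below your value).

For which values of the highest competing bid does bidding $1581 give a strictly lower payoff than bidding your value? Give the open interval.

($1581, $2865)

If the competing bid is below $1581, both bids win at the same price — no difference.
If it is above $2865, both bids lose — no difference.
If it lies strictly between $1581 and $2865, bidding your value wins at a price below your value (positive payoff) while bidding $1581 loses (payoff 0).
So the deviation strictly hurts on the open interval ($1581, $2865).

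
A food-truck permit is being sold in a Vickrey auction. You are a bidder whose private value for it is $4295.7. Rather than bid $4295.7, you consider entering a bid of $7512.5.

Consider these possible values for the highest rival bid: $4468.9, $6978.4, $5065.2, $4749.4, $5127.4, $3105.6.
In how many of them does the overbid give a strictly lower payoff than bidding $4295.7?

5

The deviation hurts exactly when the highest competing bid lies strictly between $4295.7 and $7512.5 — overbidding then wins at a price above your value.
$4468.9: inside the interval → strictly worse (loss $173.2).
$6978.4: inside the interval → strictly worse (loss $2682.7).
$5065.2: inside the interval → strictly worse (loss $769.5).
$4749.4: inside the interval → strictly worse (loss $453.7).
$5127.4: inside the interval → strictly worse (loss $831.7).
$3105.6: below both → same outcome either way.
Count: 5.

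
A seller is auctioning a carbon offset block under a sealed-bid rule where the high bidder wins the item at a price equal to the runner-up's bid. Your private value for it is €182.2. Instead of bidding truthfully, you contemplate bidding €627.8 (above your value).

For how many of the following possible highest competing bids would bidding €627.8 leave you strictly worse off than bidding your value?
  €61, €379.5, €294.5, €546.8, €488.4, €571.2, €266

6

The deviation hurts exactly when the highest competing bid lies strictly between €182.2 and €627.8 — overbidding then wins at a price above your value.
€61: below both → same outcome either way.
€379.5: inside the interval → strictly worse (loss €197.3).
€294.5: inside the interval → strictly worse (loss €112.3).
€546.8: inside the interval → strictly worse (loss €364.6).
€488.4: inside the interval → strictly worse (loss €306.2).
€571.2: inside the interval → strictly worse (loss €389).
€266: inside the interval → strictly worse (loss €83.8).
Count: 6.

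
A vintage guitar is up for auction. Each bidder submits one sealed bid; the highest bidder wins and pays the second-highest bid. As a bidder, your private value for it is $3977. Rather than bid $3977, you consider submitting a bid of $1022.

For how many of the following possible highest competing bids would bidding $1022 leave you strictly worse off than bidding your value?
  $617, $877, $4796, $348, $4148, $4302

The deviation hurts exactly when the highest competing bid lies strictly between $1022 and $3977 — underbidding then forfeits a profitable win.
$617: below both → same outcome either way.
$877: below both → same outcome either way.
$4796: above both → same outcome either way.
$348: below both → same outcome either way.
$4148: above both → same outcome either way.
$4302: above both → same outcome either way.
Count: 0.

0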